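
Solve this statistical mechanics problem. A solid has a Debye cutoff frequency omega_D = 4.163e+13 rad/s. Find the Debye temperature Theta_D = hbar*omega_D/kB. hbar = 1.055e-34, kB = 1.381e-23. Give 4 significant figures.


Step 1: hbar*omega_D = 1.055e-34 * 4.163e+13 = 4.392e-21 J
Step 2: Theta_D = 4.392e-21 / 1.381e-23
Step 3: Theta_D = 318 K

318


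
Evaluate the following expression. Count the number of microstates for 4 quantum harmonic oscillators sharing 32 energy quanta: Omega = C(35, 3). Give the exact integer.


Step 1: Use binomial coefficient C(35, 3)
Step 2: Numerator = 35! / 32!
Step 3: Denominator = 3!
Step 4: Omega = 6545

6545


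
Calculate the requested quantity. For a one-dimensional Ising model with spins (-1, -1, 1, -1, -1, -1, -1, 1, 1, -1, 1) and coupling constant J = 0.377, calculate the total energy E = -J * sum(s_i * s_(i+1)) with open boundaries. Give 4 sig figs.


Step 1: Nearest-neighbor products: 1, -1, -1, 1, 1, 1, -1, 1, -1, -1
Step 2: Sum of products = 0
Step 3: E = -0.377 * 0 = 0

0


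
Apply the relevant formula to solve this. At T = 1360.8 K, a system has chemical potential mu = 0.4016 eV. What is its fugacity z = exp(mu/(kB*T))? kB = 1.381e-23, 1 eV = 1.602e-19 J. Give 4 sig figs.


Step 1: Convert mu to Joules: 0.4016*1.602e-19 = 6.434e-20 J
Step 2: kB*T = 1.381e-23*1360.8 = 1.879e-20 J
Step 3: mu/(kB*T) = 3.423
Step 4: z = exp(3.423) = 30.68

30.68


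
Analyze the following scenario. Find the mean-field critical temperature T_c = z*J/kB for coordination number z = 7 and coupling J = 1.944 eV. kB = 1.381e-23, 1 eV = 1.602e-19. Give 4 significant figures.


Step 1: z*J = 7*1.944 = 13.61 eV
Step 2: Convert to Joules: 13.61*1.602e-19 = 2.18e-18 J
Step 3: T_c = 2.18e-18 / 1.381e-23 = 1.579e+05 K

1.579e+05


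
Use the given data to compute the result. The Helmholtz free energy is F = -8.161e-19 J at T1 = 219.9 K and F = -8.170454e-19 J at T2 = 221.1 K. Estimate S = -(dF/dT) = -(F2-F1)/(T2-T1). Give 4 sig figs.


Step 1: dF = F2 - F1 = -8.170454e-19 - (-8.161e-19) = -9.454e-22 J
Step 2: dT = T2 - T1 = 221.1 - 219.9 = 1.2 K
Step 3: S = -dF/dT = -(-9.454e-22)/1.2 = 7.878e-22 J/K

7.878e-22


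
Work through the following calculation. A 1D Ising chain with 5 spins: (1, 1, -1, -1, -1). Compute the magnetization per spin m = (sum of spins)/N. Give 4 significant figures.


Step 1: Count up spins (+1): 2, down spins (-1): 3
Step 2: Total magnetization M = 2 - 3 = -1
Step 3: m = M/N = -1/5 = -0.2

-0.2


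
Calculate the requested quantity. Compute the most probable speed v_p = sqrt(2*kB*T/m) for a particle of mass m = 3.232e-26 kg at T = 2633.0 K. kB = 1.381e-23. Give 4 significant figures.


Step 1: Numerator = 2*kB*T = 2*1.381e-23*2633.0 = 7.272e-20
Step 2: Ratio = 7.272e-20 / 3.232e-26 = 2.25e+06
Step 3: v_p = sqrt(2.25e+06) = 1500 m/s

1500


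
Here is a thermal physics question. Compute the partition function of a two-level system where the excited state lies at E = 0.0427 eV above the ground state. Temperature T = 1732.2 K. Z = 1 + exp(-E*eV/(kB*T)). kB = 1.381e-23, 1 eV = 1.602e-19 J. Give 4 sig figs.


Step 1: Compute beta*E = E*eV/(kB*T) = 0.0427*1.602e-19/(1.381e-23*1732.2) = 0.286
Step 2: exp(-beta*E) = exp(-0.286) = 0.7513
Step 3: Z = 1 + 0.7513 = 1.751

1.751


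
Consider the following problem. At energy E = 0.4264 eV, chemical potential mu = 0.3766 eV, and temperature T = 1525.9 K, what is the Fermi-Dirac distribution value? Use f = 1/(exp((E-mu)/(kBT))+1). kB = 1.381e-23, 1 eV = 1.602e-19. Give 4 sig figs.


Step 1: (E - mu) = 0.4264 - 0.3766 = 0.0498 eV
Step 2: Convert: (E-mu)*eV = 7.978e-21 J
Step 3: x = (E-mu)*eV/(kB*T) = 0.3786
Step 4: f = 1/(exp(0.3786)+1) = 0.4065

0.4065


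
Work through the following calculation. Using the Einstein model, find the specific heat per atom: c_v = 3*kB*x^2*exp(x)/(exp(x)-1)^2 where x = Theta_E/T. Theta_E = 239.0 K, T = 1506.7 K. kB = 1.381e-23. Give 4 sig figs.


Step 1: x = Theta_E/T = 239.0/1506.7 = 0.1586
Step 2: x^2 = 0.02516
Step 3: exp(x) = 1.172
Step 4: c_v = 3*1.381e-23*0.02516*1.172/(1.172-1)^2 = 4.134e-23

4.134e-23


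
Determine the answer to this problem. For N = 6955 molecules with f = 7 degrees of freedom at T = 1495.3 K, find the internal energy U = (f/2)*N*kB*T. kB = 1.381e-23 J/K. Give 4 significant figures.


Step 1: f/2 = 7/2 = 3.5
Step 2: N*kB*T = 6955*1.381e-23*1495.3 = 1.436e-16
Step 3: U = 3.5 * 1.436e-16 = 5.027e-16 J

5.027e-16


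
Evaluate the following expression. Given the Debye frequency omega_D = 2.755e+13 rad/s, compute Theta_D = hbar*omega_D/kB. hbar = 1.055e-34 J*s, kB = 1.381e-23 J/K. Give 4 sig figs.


Step 1: hbar*omega_D = 1.055e-34 * 2.755e+13 = 2.907e-21 J
Step 2: Theta_D = 2.907e-21 / 1.381e-23
Step 3: Theta_D = 210.5 K

210.5


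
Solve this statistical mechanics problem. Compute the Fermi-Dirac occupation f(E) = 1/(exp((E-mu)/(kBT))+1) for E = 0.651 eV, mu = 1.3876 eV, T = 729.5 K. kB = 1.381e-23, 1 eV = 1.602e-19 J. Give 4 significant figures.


Step 1: (E - mu) = 0.651 - 1.3876 = -0.7366 eV
Step 2: Convert: (E-mu)*eV = -1.18e-19 J
Step 3: x = (E-mu)*eV/(kB*T) = -11.71
Step 4: f = 1/(exp(-11.71)+1) = 1

1


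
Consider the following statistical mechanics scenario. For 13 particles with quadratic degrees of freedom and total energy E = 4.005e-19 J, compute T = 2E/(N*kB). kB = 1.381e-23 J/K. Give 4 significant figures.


Step 1: Numerator = 2*E = 2*4.005e-19 = 8.01e-19 J
Step 2: Denominator = N*kB = 13*1.381e-23 = 1.795e-22
Step 3: T = 8.01e-19 / 1.795e-22 = 4462 K

4462


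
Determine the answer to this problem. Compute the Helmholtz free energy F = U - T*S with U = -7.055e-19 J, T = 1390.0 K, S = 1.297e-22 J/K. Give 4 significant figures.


Step 1: T*S = 1390.0 * 1.297e-22 = 1.803e-19 J
Step 2: F = U - T*S = -7.055e-19 - 1.803e-19
Step 3: F = -8.858e-19 J

-8.858e-19


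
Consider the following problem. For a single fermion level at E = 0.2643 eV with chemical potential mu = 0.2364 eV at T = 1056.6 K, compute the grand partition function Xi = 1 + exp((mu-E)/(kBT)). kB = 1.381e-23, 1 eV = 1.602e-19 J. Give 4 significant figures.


Step 1: (mu - E) = 0.2364 - 0.2643 = -0.0279 eV
Step 2: x = (mu-E)*eV/(kB*T) = -0.0279*1.602e-19/(1.381e-23*1056.6) = -0.3063
Step 3: exp(x) = 0.7362
Step 4: Xi = 1 + 0.7362 = 1.736

1.736


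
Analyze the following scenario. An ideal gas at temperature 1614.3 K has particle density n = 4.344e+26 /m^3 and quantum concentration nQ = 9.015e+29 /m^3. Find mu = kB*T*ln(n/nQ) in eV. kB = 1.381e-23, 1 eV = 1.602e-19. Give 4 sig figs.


Step 1: n/nQ = 4.344e+26/9.015e+29 = 0.0004819
Step 2: ln(n/nQ) = -7.638
Step 3: mu = kB*T*ln(n/nQ) = 2.229e-20*-7.638 = -1.703e-19 J
Step 4: Convert to eV: -1.703e-19/1.602e-19 = -1.063 eV

-1.063


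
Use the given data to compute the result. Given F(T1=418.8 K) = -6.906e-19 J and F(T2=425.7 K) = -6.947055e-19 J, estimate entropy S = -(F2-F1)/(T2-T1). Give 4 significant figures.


Step 1: dF = F2 - F1 = -6.947055e-19 - (-6.906e-19) = -4.1055e-21 J
Step 2: dT = T2 - T1 = 425.7 - 418.8 = 6.9 K
Step 3: S = -dF/dT = -(-4.1055e-21)/6.9 = 5.95e-22 J/K

5.95e-22


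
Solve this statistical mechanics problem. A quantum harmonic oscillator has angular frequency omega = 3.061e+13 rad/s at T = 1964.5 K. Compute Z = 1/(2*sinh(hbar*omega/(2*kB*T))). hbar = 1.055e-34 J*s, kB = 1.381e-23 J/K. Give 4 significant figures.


Step 1: Compute x = hbar*omega/(kB*T) = 1.055e-34*3.061e+13/(1.381e-23*1964.5) = 0.119
Step 2: x/2 = 0.05952
Step 3: sinh(x/2) = 0.05955
Step 4: Z = 1/(2*0.05955) = 8.396

8.396


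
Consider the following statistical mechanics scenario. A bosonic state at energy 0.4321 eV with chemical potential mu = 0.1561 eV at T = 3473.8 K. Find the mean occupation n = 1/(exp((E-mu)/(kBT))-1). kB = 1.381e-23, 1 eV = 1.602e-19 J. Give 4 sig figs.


Step 1: (E - mu) = 0.276 eV
Step 2: x = (E-mu)*eV/(kB*T) = 0.276*1.602e-19/(1.381e-23*3473.8) = 0.9217
Step 3: exp(x) = 2.513
Step 4: n = 1/(exp(x)-1) = 0.6607

0.6607


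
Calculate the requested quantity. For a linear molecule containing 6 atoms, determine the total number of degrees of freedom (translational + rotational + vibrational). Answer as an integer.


Step 1: Translational DOF = 3
Step 2: Rotational DOF (linear) = 2
Step 3: Vibrational DOF = 3*6 - 5 = 13
Step 4: Total = 3 + 2 + 13 = 18

18


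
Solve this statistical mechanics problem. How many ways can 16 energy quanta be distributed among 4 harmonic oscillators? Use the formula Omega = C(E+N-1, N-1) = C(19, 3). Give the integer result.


Step 1: Use binomial coefficient C(19, 3)
Step 2: Numerator = 19! / 16!
Step 3: Denominator = 3!
Step 4: Omega = 969

969


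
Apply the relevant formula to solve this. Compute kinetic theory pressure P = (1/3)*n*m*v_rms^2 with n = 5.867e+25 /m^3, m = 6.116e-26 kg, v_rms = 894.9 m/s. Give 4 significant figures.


Step 1: v_rms^2 = 894.9^2 = 8.008e+05
Step 2: n*m = 5.867e+25*6.116e-26 = 3.588
Step 3: P = (1/3)*3.588*8.008e+05 = 9.579e+05 Pa

9.579e+05


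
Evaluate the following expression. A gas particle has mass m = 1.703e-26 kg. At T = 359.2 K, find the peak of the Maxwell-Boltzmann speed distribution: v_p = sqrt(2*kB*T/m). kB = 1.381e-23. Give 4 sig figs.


Step 1: Numerator = 2*kB*T = 2*1.381e-23*359.2 = 9.921e-21
Step 2: Ratio = 9.921e-21 / 1.703e-26 = 5.826e+05
Step 3: v_p = sqrt(5.826e+05) = 763.3 m/s

763.3


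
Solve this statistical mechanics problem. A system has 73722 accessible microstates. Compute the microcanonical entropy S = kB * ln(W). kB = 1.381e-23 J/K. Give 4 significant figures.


Step 1: ln(W) = ln(73722) = 11.21
Step 2: S = kB * ln(W) = 1.381e-23 * 11.21
Step 3: S = 1.548e-22 J/K

1.548e-22


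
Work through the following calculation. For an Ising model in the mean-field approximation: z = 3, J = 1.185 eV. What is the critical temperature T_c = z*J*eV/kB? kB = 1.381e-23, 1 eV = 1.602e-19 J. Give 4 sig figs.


Step 1: z*J = 3*1.185 = 3.555 eV
Step 2: Convert to Joules: 3.555*1.602e-19 = 5.695e-19 J
Step 3: T_c = 5.695e-19 / 1.381e-23 = 4.124e+04 K

4.124e+04


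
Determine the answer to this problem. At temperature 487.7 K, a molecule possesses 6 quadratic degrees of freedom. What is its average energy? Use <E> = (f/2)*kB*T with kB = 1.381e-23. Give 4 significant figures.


Step 1: f/2 = 6/2 = 3
Step 2: kB*T = 1.381e-23 * 487.7 = 6.735e-21
Step 3: <E> = 3 * 6.735e-21 = 2.021e-20 J

2.021e-20


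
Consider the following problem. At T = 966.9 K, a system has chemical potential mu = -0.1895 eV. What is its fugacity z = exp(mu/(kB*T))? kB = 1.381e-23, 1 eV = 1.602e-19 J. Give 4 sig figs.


Step 1: Convert mu to Joules: -0.1895*1.602e-19 = -3.036e-20 J
Step 2: kB*T = 1.381e-23*966.9 = 1.335e-20 J
Step 3: mu/(kB*T) = -2.274
Step 4: z = exp(-2.274) = 0.103

0.103


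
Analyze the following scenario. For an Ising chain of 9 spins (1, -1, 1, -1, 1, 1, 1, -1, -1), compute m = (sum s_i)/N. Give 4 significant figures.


Step 1: Count up spins (+1): 5, down spins (-1): 4
Step 2: Total magnetization M = 5 - 4 = 1
Step 3: m = M/N = 1/9 = 0.1111

0.1111


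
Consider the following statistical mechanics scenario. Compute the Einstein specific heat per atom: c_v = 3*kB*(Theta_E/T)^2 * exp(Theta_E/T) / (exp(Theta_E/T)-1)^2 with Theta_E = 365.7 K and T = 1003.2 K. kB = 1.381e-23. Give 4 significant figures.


Step 1: x = Theta_E/T = 365.7/1003.2 = 0.3645
Step 2: x^2 = 0.1329
Step 3: exp(x) = 1.44
Step 4: c_v = 3*1.381e-23*0.1329*1.44/(1.44-1)^2 = 4.097e-23

4.097e-23


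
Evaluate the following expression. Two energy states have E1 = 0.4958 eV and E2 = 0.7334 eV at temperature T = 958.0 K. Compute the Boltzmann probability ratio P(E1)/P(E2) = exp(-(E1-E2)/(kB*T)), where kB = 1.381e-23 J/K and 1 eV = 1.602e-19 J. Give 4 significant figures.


Step 1: Compute energy difference dE = E1 - E2 = 0.4958 - 0.7334 = -0.2376 eV
Step 2: Convert to Joules: dE_J = -0.2376 * 1.602e-19 = -3.806e-20 J
Step 3: Compute exponent = -dE_J / (kB * T) = -(-3.806e-20) / (1.381e-23 * 958.0) = 2.877
Step 4: P(E1)/P(E2) = exp(2.877) = 17.76

17.76


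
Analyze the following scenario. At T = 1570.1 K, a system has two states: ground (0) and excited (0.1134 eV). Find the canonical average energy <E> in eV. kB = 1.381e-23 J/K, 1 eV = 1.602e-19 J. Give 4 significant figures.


Step 1: beta*E = 0.1134*1.602e-19/(1.381e-23*1570.1) = 0.8378
Step 2: exp(-beta*E) = 0.4326
Step 3: <E> = 0.1134*0.4326/(1+0.4326) = 0.03425 eV

0.03425


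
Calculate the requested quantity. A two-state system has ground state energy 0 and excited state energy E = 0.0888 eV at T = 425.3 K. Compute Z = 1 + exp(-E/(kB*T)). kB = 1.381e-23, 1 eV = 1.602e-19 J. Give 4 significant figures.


Step 1: Compute beta*E = E*eV/(kB*T) = 0.0888*1.602e-19/(1.381e-23*425.3) = 2.422
Step 2: exp(-beta*E) = exp(-2.422) = 0.08874
Step 3: Z = 1 + 0.08874 = 1.089

1.089


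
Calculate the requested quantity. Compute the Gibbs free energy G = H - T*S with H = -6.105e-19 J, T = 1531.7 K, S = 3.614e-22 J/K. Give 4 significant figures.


Step 1: T*S = 1531.7 * 3.614e-22 = 5.536e-19 J
Step 2: G = H - T*S = -6.105e-19 - 5.536e-19
Step 3: G = -1.164e-18 J

-1.164e-18


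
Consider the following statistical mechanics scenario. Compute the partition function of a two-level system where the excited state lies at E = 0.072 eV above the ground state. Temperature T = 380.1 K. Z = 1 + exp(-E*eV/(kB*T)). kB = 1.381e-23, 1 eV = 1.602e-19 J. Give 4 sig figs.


Step 1: Compute beta*E = E*eV/(kB*T) = 0.072*1.602e-19/(1.381e-23*380.1) = 2.197
Step 2: exp(-beta*E) = exp(-2.197) = 0.1111
Step 3: Z = 1 + 0.1111 = 1.111

1.111


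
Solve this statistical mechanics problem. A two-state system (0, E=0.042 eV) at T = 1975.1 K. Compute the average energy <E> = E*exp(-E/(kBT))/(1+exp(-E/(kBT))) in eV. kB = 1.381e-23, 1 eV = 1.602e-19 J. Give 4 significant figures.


Step 1: beta*E = 0.042*1.602e-19/(1.381e-23*1975.1) = 0.2467
Step 2: exp(-beta*E) = 0.7814
Step 3: <E> = 0.042*0.7814/(1+0.7814) = 0.01842 eV

0.01842


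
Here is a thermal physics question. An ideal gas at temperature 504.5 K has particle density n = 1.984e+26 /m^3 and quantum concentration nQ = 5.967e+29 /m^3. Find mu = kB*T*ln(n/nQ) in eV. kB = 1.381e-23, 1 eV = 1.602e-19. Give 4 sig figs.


Step 1: n/nQ = 1.984e+26/5.967e+29 = 0.0003325
Step 2: ln(n/nQ) = -8.009
Step 3: mu = kB*T*ln(n/nQ) = 6.967e-21*-8.009 = -5.58e-20 J
Step 4: Convert to eV: -5.58e-20/1.602e-19 = -0.3483 eV

-0.3483


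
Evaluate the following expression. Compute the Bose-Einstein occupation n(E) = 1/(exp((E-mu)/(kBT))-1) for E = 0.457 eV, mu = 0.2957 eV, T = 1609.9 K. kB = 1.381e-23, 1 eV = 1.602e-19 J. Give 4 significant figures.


Step 1: (E - mu) = 0.1613 eV
Step 2: x = (E-mu)*eV/(kB*T) = 0.1613*1.602e-19/(1.381e-23*1609.9) = 1.162
Step 3: exp(x) = 3.197
Step 4: n = 1/(exp(x)-1) = 0.4551

0.4551


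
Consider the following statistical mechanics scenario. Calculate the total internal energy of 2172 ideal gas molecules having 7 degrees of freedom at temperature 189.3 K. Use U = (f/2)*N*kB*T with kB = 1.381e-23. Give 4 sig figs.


Step 1: f/2 = 7/2 = 3.5
Step 2: N*kB*T = 2172*1.381e-23*189.3 = 5.678e-18
Step 3: U = 3.5 * 5.678e-18 = 1.987e-17 J

1.987e-17


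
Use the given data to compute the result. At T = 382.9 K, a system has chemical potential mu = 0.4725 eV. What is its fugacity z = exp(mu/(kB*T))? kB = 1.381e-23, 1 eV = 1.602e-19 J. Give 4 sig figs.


Step 1: Convert mu to Joules: 0.4725*1.602e-19 = 7.569e-20 J
Step 2: kB*T = 1.381e-23*382.9 = 5.288e-21 J
Step 3: mu/(kB*T) = 14.31
Step 4: z = exp(14.31) = 1.648e+06

1.648e+06


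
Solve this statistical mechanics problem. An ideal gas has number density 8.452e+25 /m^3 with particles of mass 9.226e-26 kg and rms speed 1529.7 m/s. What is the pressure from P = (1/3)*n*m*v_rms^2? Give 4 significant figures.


Step 1: v_rms^2 = 1529.7^2 = 2.34e+06
Step 2: n*m = 8.452e+25*9.226e-26 = 7.798
Step 3: P = (1/3)*7.798*2.34e+06 = 6.082e+06 Pa

6.082e+06


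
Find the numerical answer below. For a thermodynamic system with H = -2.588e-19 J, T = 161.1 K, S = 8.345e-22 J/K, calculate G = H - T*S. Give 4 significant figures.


Step 1: T*S = 161.1 * 8.345e-22 = 1.344e-19 J
Step 2: G = H - T*S = -2.588e-19 - 1.344e-19
Step 3: G = -3.932e-19 J

-3.932e-19


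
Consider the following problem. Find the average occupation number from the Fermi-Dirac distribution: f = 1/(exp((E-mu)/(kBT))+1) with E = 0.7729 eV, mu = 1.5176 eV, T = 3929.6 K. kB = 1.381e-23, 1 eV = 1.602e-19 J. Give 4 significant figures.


Step 1: (E - mu) = 0.7729 - 1.5176 = -0.7447 eV
Step 2: Convert: (E-mu)*eV = -1.193e-19 J
Step 3: x = (E-mu)*eV/(kB*T) = -2.198
Step 4: f = 1/(exp(-2.198)+1) = 0.9001

0.9001


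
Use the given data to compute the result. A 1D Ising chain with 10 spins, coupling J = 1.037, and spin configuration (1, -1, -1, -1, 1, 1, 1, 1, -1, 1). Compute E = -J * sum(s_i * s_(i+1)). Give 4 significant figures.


Step 1: Nearest-neighbor products: -1, 1, 1, -1, 1, 1, 1, -1, -1
Step 2: Sum of products = 1
Step 3: E = -1.037 * 1 = -1.037

-1.037


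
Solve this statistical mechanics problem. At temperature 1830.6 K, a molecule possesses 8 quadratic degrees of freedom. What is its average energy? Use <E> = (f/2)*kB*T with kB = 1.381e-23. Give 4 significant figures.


Step 1: f/2 = 8/2 = 4
Step 2: kB*T = 1.381e-23 * 1830.6 = 2.528e-20
Step 3: <E> = 4 * 2.528e-20 = 1.011e-19 J

1.011e-19


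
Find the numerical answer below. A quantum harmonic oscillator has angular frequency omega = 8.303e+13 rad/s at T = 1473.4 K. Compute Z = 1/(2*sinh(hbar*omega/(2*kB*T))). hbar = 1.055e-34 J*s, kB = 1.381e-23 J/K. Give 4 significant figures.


Step 1: Compute x = hbar*omega/(kB*T) = 1.055e-34*8.303e+13/(1.381e-23*1473.4) = 0.4305
Step 2: x/2 = 0.2152
Step 3: sinh(x/2) = 0.2169
Step 4: Z = 1/(2*0.2169) = 2.305

2.305


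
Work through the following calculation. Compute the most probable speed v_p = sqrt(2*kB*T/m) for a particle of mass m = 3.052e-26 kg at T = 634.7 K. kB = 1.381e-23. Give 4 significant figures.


Step 1: Numerator = 2*kB*T = 2*1.381e-23*634.7 = 1.753e-20
Step 2: Ratio = 1.753e-20 / 3.052e-26 = 5.744e+05
Step 3: v_p = sqrt(5.744e+05) = 757.9 m/s

757.9


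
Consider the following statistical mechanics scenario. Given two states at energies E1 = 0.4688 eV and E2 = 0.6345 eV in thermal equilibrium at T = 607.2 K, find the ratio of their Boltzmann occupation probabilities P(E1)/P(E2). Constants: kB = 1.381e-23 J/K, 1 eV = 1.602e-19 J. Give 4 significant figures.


Step 1: Compute energy difference dE = E1 - E2 = 0.4688 - 0.6345 = -0.1657 eV
Step 2: Convert to Joules: dE_J = -0.1657 * 1.602e-19 = -2.655e-20 J
Step 3: Compute exponent = -dE_J / (kB * T) = -(-2.655e-20) / (1.381e-23 * 607.2) = 3.166
Step 4: P(E1)/P(E2) = exp(3.166) = 23.7

23.7


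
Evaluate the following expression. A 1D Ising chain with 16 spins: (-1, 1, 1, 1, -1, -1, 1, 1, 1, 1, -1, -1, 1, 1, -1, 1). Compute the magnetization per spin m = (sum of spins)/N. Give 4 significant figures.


Step 1: Count up spins (+1): 10, down spins (-1): 6
Step 2: Total magnetization M = 10 - 6 = 4
Step 3: m = M/N = 4/16 = 0.25

0.25


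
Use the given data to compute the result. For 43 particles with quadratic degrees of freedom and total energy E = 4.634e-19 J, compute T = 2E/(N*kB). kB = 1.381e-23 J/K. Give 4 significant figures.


Step 1: Numerator = 2*E = 2*4.634e-19 = 9.268e-19 J
Step 2: Denominator = N*kB = 43*1.381e-23 = 5.938e-22
Step 3: T = 9.268e-19 / 5.938e-22 = 1561 K

1561


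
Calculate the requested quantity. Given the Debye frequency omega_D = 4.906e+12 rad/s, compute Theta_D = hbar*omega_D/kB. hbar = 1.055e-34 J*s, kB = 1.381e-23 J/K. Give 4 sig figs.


Step 1: hbar*omega_D = 1.055e-34 * 4.906e+12 = 5.176e-22 J
Step 2: Theta_D = 5.176e-22 / 1.381e-23
Step 3: Theta_D = 37.48 K

37.48


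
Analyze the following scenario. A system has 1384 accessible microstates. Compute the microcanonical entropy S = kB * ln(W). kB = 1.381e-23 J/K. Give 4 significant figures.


Step 1: ln(W) = ln(1384) = 7.233
Step 2: S = kB * ln(W) = 1.381e-23 * 7.233
Step 3: S = 9.988e-23 J/K

9.988e-23


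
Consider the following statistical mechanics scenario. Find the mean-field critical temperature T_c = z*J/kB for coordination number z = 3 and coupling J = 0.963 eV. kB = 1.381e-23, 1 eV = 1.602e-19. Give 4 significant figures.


Step 1: z*J = 3*0.963 = 2.889 eV
Step 2: Convert to Joules: 2.889*1.602e-19 = 4.628e-19 J
Step 3: T_c = 4.628e-19 / 1.381e-23 = 3.351e+04 K

3.351e+04


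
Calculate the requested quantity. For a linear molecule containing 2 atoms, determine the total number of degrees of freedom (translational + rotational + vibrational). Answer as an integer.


Step 1: Translational DOF = 3
Step 2: Rotational DOF (linear) = 2
Step 3: Vibrational DOF = 3*2 - 5 = 1
Step 4: Total = 3 + 2 + 1 = 6

6


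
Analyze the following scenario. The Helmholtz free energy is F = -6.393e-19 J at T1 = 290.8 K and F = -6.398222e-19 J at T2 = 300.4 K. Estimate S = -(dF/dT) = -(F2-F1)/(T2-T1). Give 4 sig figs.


Step 1: dF = F2 - F1 = -6.398222e-19 - (-6.393e-19) = -5.222e-22 J
Step 2: dT = T2 - T1 = 300.4 - 290.8 = 9.6 K
Step 3: S = -dF/dT = -(-5.222e-22)/9.6 = 5.44e-23 J/K

5.44e-23


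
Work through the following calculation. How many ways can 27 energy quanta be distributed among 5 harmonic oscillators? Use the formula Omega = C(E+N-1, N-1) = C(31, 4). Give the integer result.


Step 1: Use binomial coefficient C(31, 4)
Step 2: Numerator = 31! / 27!
Step 3: Denominator = 4!
Step 4: Omega = 31465

31465


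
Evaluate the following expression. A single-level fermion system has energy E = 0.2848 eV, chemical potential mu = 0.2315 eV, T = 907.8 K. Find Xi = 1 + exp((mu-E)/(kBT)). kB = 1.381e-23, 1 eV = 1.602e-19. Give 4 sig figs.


Step 1: (mu - E) = 0.2315 - 0.2848 = -0.0533 eV
Step 2: x = (mu-E)*eV/(kB*T) = -0.0533*1.602e-19/(1.381e-23*907.8) = -0.6811
Step 3: exp(x) = 0.5061
Step 4: Xi = 1 + 0.5061 = 1.506

1.506


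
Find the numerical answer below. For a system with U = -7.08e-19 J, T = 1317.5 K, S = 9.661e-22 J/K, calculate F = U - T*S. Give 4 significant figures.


Step 1: T*S = 1317.5 * 9.661e-22 = 1.273e-18 J
Step 2: F = U - T*S = -7.08e-19 - 1.273e-18
Step 3: F = -1.981e-18 J

-1.981e-18


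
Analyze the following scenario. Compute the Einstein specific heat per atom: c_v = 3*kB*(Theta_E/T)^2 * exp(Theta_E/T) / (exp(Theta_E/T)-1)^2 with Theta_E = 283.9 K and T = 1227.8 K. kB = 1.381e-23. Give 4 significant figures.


Step 1: x = Theta_E/T = 283.9/1227.8 = 0.2312
Step 2: x^2 = 0.05347
Step 3: exp(x) = 1.26
Step 4: c_v = 3*1.381e-23*0.05347*1.26/(1.26-1)^2 = 4.125e-23

4.125e-23


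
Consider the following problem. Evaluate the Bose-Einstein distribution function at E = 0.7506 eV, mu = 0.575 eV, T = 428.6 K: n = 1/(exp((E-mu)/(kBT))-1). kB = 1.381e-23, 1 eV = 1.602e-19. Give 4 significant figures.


Step 1: (E - mu) = 0.1756 eV
Step 2: x = (E-mu)*eV/(kB*T) = 0.1756*1.602e-19/(1.381e-23*428.6) = 4.753
Step 3: exp(x) = 115.9
Step 4: n = 1/(exp(x)-1) = 0.008703

0.008703


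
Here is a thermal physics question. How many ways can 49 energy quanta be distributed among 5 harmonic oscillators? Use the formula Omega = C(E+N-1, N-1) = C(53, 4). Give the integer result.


Step 1: Use binomial coefficient C(53, 4)
Step 2: Numerator = 53! / 49!
Step 3: Denominator = 4!
Step 4: Omega = 292825

292825


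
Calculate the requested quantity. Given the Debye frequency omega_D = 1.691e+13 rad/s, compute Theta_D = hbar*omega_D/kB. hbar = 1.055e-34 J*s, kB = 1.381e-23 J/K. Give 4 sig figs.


Step 1: hbar*omega_D = 1.055e-34 * 1.691e+13 = 1.784e-21 J
Step 2: Theta_D = 1.784e-21 / 1.381e-23
Step 3: Theta_D = 129.2 K

129.2


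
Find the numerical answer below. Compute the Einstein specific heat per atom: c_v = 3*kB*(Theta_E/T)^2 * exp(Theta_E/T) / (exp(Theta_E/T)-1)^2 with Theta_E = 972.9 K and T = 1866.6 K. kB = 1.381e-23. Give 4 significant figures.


Step 1: x = Theta_E/T = 972.9/1866.6 = 0.5212
Step 2: x^2 = 0.2717
Step 3: exp(x) = 1.684
Step 4: c_v = 3*1.381e-23*0.2717*1.684/(1.684-1)^2 = 4.05e-23

4.05e-23


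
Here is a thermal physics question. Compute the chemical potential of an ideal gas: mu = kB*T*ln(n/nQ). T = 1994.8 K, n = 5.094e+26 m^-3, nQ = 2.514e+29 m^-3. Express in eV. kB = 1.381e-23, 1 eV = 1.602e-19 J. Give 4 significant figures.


Step 1: n/nQ = 5.094e+26/2.514e+29 = 0.002026
Step 2: ln(n/nQ) = -6.202
Step 3: mu = kB*T*ln(n/nQ) = 2.755e-20*-6.202 = -1.708e-19 J
Step 4: Convert to eV: -1.708e-19/1.602e-19 = -1.066 eV

-1.066


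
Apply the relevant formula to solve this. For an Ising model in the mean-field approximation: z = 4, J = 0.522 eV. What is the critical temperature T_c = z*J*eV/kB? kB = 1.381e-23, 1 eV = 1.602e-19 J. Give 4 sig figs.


Step 1: z*J = 4*0.522 = 2.088 eV
Step 2: Convert to Joules: 2.088*1.602e-19 = 3.345e-19 J
Step 3: T_c = 3.345e-19 / 1.381e-23 = 2.422e+04 K

2.422e+04


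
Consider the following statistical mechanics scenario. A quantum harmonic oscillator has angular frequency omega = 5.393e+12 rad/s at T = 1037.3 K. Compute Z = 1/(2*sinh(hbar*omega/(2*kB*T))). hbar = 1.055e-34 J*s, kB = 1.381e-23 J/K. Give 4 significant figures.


Step 1: Compute x = hbar*omega/(kB*T) = 1.055e-34*5.393e+12/(1.381e-23*1037.3) = 0.03972
Step 2: x/2 = 0.01986
Step 3: sinh(x/2) = 0.01986
Step 4: Z = 1/(2*0.01986) = 25.18

25.18


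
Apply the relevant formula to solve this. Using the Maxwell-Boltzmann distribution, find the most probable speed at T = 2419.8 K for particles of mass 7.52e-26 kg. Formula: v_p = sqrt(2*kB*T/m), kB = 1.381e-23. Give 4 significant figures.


Step 1: Numerator = 2*kB*T = 2*1.381e-23*2419.8 = 6.683e-20
Step 2: Ratio = 6.683e-20 / 7.52e-26 = 8.888e+05
Step 3: v_p = sqrt(8.888e+05) = 942.7 m/s

942.7


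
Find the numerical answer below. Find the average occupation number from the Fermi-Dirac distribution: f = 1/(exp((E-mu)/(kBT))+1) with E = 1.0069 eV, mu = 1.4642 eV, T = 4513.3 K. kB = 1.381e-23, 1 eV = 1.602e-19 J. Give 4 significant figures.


Step 1: (E - mu) = 1.0069 - 1.4642 = -0.4573 eV
Step 2: Convert: (E-mu)*eV = -7.326e-20 J
Step 3: x = (E-mu)*eV/(kB*T) = -1.175
Step 4: f = 1/(exp(-1.175)+1) = 0.7641

0.7641


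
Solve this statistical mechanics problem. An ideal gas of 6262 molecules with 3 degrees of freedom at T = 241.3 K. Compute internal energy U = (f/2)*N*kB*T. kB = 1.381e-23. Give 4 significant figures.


Step 1: f/2 = 3/2 = 1.5
Step 2: N*kB*T = 6262*1.381e-23*241.3 = 2.087e-17
Step 3: U = 1.5 * 2.087e-17 = 3.13e-17 J

3.13e-17


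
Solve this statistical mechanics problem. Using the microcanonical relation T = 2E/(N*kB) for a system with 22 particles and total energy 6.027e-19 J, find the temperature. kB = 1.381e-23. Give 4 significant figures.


Step 1: Numerator = 2*E = 2*6.027e-19 = 1.205e-18 J
Step 2: Denominator = N*kB = 22*1.381e-23 = 3.038e-22
Step 3: T = 1.205e-18 / 3.038e-22 = 3967 K

3967


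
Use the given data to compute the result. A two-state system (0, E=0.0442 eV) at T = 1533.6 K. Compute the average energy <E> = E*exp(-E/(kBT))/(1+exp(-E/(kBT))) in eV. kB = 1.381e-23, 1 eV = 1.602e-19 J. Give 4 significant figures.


Step 1: beta*E = 0.0442*1.602e-19/(1.381e-23*1533.6) = 0.3343
Step 2: exp(-beta*E) = 0.7158
Step 3: <E> = 0.0442*0.7158/(1+0.7158) = 0.01844 eV

0.01844


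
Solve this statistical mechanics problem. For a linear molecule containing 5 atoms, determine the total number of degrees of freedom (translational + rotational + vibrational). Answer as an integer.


Step 1: Translational DOF = 3
Step 2: Rotational DOF (linear) = 2
Step 3: Vibrational DOF = 3*5 - 5 = 10
Step 4: Total = 3 + 2 + 10 = 15

15


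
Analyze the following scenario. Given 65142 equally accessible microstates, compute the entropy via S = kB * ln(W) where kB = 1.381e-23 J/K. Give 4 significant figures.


Step 1: ln(W) = ln(65142) = 11.08
Step 2: S = kB * ln(W) = 1.381e-23 * 11.08
Step 3: S = 1.531e-22 J/K

1.531e-22


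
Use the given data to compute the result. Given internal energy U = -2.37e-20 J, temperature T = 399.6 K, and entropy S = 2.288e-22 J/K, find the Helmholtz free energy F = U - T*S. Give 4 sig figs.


Step 1: T*S = 399.6 * 2.288e-22 = 9.143e-20 J
Step 2: F = U - T*S = -2.37e-20 - 9.143e-20
Step 3: F = -1.151e-19 J

-1.151e-19


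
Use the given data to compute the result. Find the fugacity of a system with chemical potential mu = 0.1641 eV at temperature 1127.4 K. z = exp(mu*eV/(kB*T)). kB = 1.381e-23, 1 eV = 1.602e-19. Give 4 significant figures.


Step 1: Convert mu to Joules: 0.1641*1.602e-19 = 2.629e-20 J
Step 2: kB*T = 1.381e-23*1127.4 = 1.557e-20 J
Step 3: mu/(kB*T) = 1.688
Step 4: z = exp(1.688) = 5.411

5.411


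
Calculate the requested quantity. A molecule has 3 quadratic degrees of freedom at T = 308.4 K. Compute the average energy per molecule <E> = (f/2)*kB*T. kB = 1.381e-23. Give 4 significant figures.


Step 1: f/2 = 3/2 = 1.5
Step 2: kB*T = 1.381e-23 * 308.4 = 4.259e-21
Step 3: <E> = 1.5 * 4.259e-21 = 6.389e-21 J

6.389e-21


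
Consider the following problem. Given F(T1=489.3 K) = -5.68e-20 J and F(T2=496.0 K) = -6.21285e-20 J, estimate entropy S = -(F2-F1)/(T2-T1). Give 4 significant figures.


Step 1: dF = F2 - F1 = -6.21285e-20 - (-5.68e-20) = -5.3285e-21 J
Step 2: dT = T2 - T1 = 496.0 - 489.3 = 6.7 K
Step 3: S = -dF/dT = -(-5.3285e-21)/6.7 = 7.953e-22 J/K

7.953e-22


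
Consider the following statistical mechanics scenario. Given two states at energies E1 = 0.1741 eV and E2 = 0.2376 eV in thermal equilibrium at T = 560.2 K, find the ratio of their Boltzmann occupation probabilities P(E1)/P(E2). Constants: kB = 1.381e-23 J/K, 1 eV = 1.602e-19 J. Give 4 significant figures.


Step 1: Compute energy difference dE = E1 - E2 = 0.1741 - 0.2376 = -0.0635 eV
Step 2: Convert to Joules: dE_J = -0.0635 * 1.602e-19 = -1.017e-20 J
Step 3: Compute exponent = -dE_J / (kB * T) = -(-1.017e-20) / (1.381e-23 * 560.2) = 1.315
Step 4: P(E1)/P(E2) = exp(1.315) = 3.724

3.724


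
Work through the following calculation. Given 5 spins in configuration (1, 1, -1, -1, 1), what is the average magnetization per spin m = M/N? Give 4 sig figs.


Step 1: Count up spins (+1): 3, down spins (-1): 2
Step 2: Total magnetization M = 3 - 2 = 1
Step 3: m = M/N = 1/5 = 0.2

0.2


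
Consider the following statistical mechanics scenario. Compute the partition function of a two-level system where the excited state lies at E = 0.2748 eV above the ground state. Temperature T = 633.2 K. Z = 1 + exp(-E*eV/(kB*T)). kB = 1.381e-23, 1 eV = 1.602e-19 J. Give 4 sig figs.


Step 1: Compute beta*E = E*eV/(kB*T) = 0.2748*1.602e-19/(1.381e-23*633.2) = 5.034
Step 2: exp(-beta*E) = exp(-5.034) = 0.00651
Step 3: Z = 1 + 0.00651 = 1.007

1.007


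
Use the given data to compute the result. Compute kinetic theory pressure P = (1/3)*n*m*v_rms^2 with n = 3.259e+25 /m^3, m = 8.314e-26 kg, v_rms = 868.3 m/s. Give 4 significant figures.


Step 1: v_rms^2 = 868.3^2 = 7.539e+05
Step 2: n*m = 3.259e+25*8.314e-26 = 2.71
Step 3: P = (1/3)*2.71*7.539e+05 = 6.809e+05 Pa

6.809e+05


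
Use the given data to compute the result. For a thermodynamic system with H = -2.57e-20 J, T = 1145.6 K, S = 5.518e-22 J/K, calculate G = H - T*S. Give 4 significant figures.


Step 1: T*S = 1145.6 * 5.518e-22 = 6.321e-19 J
Step 2: G = H - T*S = -2.57e-20 - 6.321e-19
Step 3: G = -6.578e-19 J

-6.578e-19


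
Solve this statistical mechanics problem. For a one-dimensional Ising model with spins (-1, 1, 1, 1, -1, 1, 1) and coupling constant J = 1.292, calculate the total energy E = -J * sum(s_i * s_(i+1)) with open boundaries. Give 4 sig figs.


Step 1: Nearest-neighbor products: -1, 1, 1, -1, -1, 1
Step 2: Sum of products = 0
Step 3: E = -1.292 * 0 = 0

0


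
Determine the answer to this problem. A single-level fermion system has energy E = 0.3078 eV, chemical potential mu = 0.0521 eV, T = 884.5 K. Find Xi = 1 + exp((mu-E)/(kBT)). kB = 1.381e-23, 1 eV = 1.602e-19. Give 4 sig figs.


Step 1: (mu - E) = 0.0521 - 0.3078 = -0.2557 eV
Step 2: x = (mu-E)*eV/(kB*T) = -0.2557*1.602e-19/(1.381e-23*884.5) = -3.354
Step 3: exp(x) = 0.03496
Step 4: Xi = 1 + 0.03496 = 1.035

1.035


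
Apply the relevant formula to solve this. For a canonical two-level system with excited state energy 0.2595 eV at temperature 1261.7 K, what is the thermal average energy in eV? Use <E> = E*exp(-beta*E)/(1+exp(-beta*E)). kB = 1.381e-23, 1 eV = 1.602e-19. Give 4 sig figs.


Step 1: beta*E = 0.2595*1.602e-19/(1.381e-23*1261.7) = 2.386
Step 2: exp(-beta*E) = 0.09201
Step 3: <E> = 0.2595*0.09201/(1+0.09201) = 0.02186 eV

0.02186


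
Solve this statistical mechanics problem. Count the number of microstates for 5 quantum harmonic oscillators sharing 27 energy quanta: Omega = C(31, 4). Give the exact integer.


Step 1: Use binomial coefficient C(31, 4)
Step 2: Numerator = 31! / 27!
Step 3: Denominator = 4!
Step 4: Omega = 31465

31465


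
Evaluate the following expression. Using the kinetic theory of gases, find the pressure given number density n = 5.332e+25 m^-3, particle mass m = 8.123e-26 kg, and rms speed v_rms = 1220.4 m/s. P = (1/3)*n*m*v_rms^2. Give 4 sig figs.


Step 1: v_rms^2 = 1220.4^2 = 1.489e+06
Step 2: n*m = 5.332e+25*8.123e-26 = 4.331
Step 3: P = (1/3)*4.331*1.489e+06 = 2.15e+06 Pa

2.15e+06


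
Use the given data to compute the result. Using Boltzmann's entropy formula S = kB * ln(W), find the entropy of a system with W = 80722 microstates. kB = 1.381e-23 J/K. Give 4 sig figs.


Step 1: ln(W) = ln(80722) = 11.3
Step 2: S = kB * ln(W) = 1.381e-23 * 11.3
Step 3: S = 1.56e-22 J/K

1.56e-22


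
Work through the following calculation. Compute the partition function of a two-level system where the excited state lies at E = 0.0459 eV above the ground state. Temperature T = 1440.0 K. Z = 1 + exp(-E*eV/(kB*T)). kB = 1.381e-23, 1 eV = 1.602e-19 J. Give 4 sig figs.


Step 1: Compute beta*E = E*eV/(kB*T) = 0.0459*1.602e-19/(1.381e-23*1440.0) = 0.3698
Step 2: exp(-beta*E) = exp(-0.3698) = 0.6909
Step 3: Z = 1 + 0.6909 = 1.691

1.691


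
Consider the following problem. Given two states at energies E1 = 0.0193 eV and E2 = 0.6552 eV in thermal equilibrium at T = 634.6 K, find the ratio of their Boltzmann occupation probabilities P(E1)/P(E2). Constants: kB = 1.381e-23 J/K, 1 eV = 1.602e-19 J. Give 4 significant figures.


Step 1: Compute energy difference dE = E1 - E2 = 0.0193 - 0.6552 = -0.6359 eV
Step 2: Convert to Joules: dE_J = -0.6359 * 1.602e-19 = -1.019e-19 J
Step 3: Compute exponent = -dE_J / (kB * T) = -(-1.019e-19) / (1.381e-23 * 634.6) = 11.62
Step 4: P(E1)/P(E2) = exp(11.62) = 1.118e+05

1.118e+05


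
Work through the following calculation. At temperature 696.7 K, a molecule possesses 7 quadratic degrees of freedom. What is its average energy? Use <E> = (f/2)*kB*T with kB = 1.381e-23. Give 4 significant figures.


Step 1: f/2 = 7/2 = 3.5
Step 2: kB*T = 1.381e-23 * 696.7 = 9.621e-21
Step 3: <E> = 3.5 * 9.621e-21 = 3.367e-20 J

3.367e-20


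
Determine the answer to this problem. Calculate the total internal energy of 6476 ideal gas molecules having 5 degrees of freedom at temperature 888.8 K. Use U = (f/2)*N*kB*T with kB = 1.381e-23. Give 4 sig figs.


Step 1: f/2 = 5/2 = 2.5
Step 2: N*kB*T = 6476*1.381e-23*888.8 = 7.949e-17
Step 3: U = 2.5 * 7.949e-17 = 1.987e-16 J

1.987e-16


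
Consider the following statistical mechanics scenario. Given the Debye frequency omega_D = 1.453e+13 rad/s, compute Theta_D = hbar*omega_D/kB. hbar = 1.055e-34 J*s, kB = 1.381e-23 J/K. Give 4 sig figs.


Step 1: hbar*omega_D = 1.055e-34 * 1.453e+13 = 1.533e-21 J
Step 2: Theta_D = 1.533e-21 / 1.381e-23
Step 3: Theta_D = 111 K

111


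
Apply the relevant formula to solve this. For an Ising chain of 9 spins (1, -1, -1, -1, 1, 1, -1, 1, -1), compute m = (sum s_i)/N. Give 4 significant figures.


Step 1: Count up spins (+1): 4, down spins (-1): 5
Step 2: Total magnetization M = 4 - 5 = -1
Step 3: m = M/N = -1/9 = -0.1111

-0.1111


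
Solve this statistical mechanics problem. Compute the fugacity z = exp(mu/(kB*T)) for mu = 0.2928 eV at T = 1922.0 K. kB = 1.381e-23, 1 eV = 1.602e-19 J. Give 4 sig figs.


Step 1: Convert mu to Joules: 0.2928*1.602e-19 = 4.691e-20 J
Step 2: kB*T = 1.381e-23*1922.0 = 2.654e-20 J
Step 3: mu/(kB*T) = 1.767
Step 4: z = exp(1.767) = 5.854

5.854


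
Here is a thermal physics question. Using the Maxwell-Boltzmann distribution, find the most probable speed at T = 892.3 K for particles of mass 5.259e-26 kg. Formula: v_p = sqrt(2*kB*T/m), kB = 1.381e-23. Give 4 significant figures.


Step 1: Numerator = 2*kB*T = 2*1.381e-23*892.3 = 2.465e-20
Step 2: Ratio = 2.465e-20 / 5.259e-26 = 4.686e+05
Step 3: v_p = sqrt(4.686e+05) = 684.6 m/s

684.6


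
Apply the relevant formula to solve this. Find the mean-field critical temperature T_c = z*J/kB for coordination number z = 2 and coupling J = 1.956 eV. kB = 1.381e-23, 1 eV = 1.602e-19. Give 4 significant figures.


Step 1: z*J = 2*1.956 = 3.912 eV
Step 2: Convert to Joules: 3.912*1.602e-19 = 6.267e-19 J
Step 3: T_c = 6.267e-19 / 1.381e-23 = 4.538e+04 K

4.538e+04


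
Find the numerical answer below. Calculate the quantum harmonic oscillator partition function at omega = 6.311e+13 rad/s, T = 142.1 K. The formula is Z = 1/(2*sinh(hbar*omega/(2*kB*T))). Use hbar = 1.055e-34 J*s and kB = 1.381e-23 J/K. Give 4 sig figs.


Step 1: Compute x = hbar*omega/(kB*T) = 1.055e-34*6.311e+13/(1.381e-23*142.1) = 3.393
Step 2: x/2 = 1.696
Step 3: sinh(x/2) = 2.636
Step 4: Z = 1/(2*2.636) = 0.1897

0.1897


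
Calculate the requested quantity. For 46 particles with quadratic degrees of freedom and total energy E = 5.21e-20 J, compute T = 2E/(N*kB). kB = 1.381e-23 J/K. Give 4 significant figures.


Step 1: Numerator = 2*E = 2*5.21e-20 = 1.042e-19 J
Step 2: Denominator = N*kB = 46*1.381e-23 = 6.353e-22
Step 3: T = 1.042e-19 / 6.353e-22 = 164 K

164


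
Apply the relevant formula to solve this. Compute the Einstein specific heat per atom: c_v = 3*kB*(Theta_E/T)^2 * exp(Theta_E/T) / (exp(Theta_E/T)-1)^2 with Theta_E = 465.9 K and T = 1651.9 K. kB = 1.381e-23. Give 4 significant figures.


Step 1: x = Theta_E/T = 465.9/1651.9 = 0.282
Step 2: x^2 = 0.07955
Step 3: exp(x) = 1.326
Step 4: c_v = 3*1.381e-23*0.07955*1.326/(1.326-1)^2 = 4.116e-23

4.116e-23


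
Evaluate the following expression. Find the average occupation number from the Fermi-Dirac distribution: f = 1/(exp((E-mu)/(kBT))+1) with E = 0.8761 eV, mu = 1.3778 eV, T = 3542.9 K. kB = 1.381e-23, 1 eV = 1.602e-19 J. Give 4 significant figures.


Step 1: (E - mu) = 0.8761 - 1.3778 = -0.5017 eV
Step 2: Convert: (E-mu)*eV = -8.037e-20 J
Step 3: x = (E-mu)*eV/(kB*T) = -1.643
Step 4: f = 1/(exp(-1.643)+1) = 0.8379

0.8379


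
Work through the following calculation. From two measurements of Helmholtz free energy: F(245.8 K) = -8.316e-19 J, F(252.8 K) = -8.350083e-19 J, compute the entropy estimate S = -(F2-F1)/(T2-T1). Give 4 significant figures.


Step 1: dF = F2 - F1 = -8.350083e-19 - (-8.316e-19) = -3.4083e-21 J
Step 2: dT = T2 - T1 = 252.8 - 245.8 = 7 K
Step 3: S = -dF/dT = -(-3.4083e-21)/7 = 4.869e-22 J/K

4.869e-22


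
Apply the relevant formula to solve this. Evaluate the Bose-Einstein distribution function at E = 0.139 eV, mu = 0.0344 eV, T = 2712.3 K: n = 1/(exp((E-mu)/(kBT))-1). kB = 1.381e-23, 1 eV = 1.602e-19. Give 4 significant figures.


Step 1: (E - mu) = 0.1046 eV
Step 2: x = (E-mu)*eV/(kB*T) = 0.1046*1.602e-19/(1.381e-23*2712.3) = 0.4474
Step 3: exp(x) = 1.564
Step 4: n = 1/(exp(x)-1) = 1.772

1.772


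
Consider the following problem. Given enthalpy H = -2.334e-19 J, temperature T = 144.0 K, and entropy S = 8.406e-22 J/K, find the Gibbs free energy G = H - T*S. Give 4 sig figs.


Step 1: T*S = 144.0 * 8.406e-22 = 1.21e-19 J
Step 2: G = H - T*S = -2.334e-19 - 1.21e-19
Step 3: G = -3.544e-19 J

-3.544e-19
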